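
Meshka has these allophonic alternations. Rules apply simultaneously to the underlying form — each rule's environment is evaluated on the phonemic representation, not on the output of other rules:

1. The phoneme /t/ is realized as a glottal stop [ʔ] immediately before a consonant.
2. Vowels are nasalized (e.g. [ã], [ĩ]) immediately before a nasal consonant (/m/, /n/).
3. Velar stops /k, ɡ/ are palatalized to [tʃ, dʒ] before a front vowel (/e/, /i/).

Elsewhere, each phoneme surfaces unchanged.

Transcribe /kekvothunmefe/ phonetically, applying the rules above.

[tʃekvoʔhũnmefe]

/k/ (word-initial) occurs before a front vowel → [tʃ] by rule 3.
/e/ (between /k/ and /k/) fails the environment for rule 2, so it stays [e].
/k/ (between /e/ and /v/) fails the environment for rule 3, so it stays [k].
/o/ (between /v/ and /t/) fails the environment for rule 2, so it stays [o].
/t/ (between /o/ and /h/) occurs immediately before a consonant → [ʔ] by rule 1.
/u/ meets the environment for rule 2 (before a nasal consonant) → [ũ].
/e/ (between /m/ and /f/) is in the target of rule 2 but the environment (before a nasal consonant) is not met → [e].
/e/ (word-final) fails the environment for rule 2, so it stays [e].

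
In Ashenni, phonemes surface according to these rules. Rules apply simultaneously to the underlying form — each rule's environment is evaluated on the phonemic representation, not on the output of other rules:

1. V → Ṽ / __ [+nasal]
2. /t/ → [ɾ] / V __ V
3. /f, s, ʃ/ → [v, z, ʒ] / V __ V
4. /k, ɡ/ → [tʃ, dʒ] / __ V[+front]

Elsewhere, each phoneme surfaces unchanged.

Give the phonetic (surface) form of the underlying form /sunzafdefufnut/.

/s/ — word-initial; rule 3 does not apply here → [s].
/u/ (between /s/ and /n/): before a nasal consonant, so rule 1 applies → [ũ].
/n/ stays [n].
/z/ (between /n/ and /a/): no rule targets it → [z].
/a/ — between /z/ and /f/; rule 1 does not apply here → [a].
/f/ (between /a/ and /d/) is in the target of rule 3 but the environment (between two vowels) is not met → [f].
/d/ — not in any rule's target class → [d].
/e/ — between /d/ and /f/; rule 1 does not apply here → [e].
/f/ (between /e/ and /u/): between two vowels, so rule 3 applies → [v].
/u/ (between /f/ and /f/) fails the environment for rule 1, so it stays [u].
/f/ (between /u/ and /n/) is in the target of rule 3 but the environment (between two vowels) is not met → [f].
/n/ stays [n].
/u/ (between /n/ and /t/) is in the target of rule 1 but the environment (before a nasal consonant) is not met → [u].
/t/ (word-final): rule 2 targets it, but not between two vowels → unchanged [t].

[sũnzafdevufnut]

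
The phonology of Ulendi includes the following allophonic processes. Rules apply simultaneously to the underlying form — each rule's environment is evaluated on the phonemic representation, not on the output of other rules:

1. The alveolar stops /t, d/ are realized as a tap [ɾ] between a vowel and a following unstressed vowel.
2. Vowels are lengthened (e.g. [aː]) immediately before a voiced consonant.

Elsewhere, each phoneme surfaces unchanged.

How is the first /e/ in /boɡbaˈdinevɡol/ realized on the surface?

[eː]

Rule 2 applies to /e/ (between /n/ and /v/: before a voiced consonant) → [eː].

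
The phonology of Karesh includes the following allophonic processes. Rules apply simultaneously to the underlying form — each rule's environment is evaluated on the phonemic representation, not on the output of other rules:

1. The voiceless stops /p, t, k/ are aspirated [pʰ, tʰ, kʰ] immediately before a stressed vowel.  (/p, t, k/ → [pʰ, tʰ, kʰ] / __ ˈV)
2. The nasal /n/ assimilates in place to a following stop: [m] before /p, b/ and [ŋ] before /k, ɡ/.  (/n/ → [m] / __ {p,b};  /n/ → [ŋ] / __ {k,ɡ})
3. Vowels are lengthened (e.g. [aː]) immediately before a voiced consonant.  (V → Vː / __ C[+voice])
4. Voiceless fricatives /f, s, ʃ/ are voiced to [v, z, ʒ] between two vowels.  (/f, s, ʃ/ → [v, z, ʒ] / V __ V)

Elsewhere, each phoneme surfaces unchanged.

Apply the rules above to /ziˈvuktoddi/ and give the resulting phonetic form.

[ziːˈvuktoːddi]

/z/ (word-initial) is unaffected → [z].
Rule 3 applies to /i/ (between /z/ and /v/: before a voiced consonant) → [iː].
/v/ — not in any rule's target class → [v].
/u/ (between /v/ and /k/) fails the environment for rule 3, so it stays [u].
/k/ (between /u/ and /t/) fails the environment for rule 1, so it stays [k].
/t/ (between /k/ and /o/) is in the target of rule 1 but the environment (immediately before a stressed vowel) is not met → [t].
/o/ (between /t/ and /d/): before a voiced consonant, so rule 3 applies → [oː].
/d/ (between /o/ and /d/): no rule targets it → [d].
/d/ (between /d/ and /i/) is unaffected → [d].
/i/ (word-final) is in the target of rule 3 but the environment (before a voiced consonant) is not met → [i].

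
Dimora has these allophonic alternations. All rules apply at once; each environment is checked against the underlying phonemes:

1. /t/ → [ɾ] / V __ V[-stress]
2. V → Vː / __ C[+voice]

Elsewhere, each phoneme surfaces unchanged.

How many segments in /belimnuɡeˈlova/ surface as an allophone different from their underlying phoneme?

5

Segments that undergo a rule: /e/ → [eː] (rule 2); /i/ → [iː] (rule 2); /u/ → [uː] (rule 2); /e/ → [eː] (rule 2); /o/ → [oː] (rule 2).
All other segments surface unchanged.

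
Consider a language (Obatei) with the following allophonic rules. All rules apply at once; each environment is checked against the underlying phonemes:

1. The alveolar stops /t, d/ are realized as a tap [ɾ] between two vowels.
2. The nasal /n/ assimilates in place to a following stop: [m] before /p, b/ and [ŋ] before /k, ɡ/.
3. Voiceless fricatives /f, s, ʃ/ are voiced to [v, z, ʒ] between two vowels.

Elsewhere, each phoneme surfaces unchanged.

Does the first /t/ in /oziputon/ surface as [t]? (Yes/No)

/t/ (between /u/ and /o/): between two vowels, so rule 1 applies → [ɾ].
The actual realization is [ɾ], not [t].

No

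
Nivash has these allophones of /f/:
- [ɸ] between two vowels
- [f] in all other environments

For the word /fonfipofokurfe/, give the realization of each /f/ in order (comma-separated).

[f], [f], [ɸ], [f]

Occurrence 1 (position 1): no conditioning environment matches → elsewhere allophone [f].
Occurrence 2 (position 4): no conditioning environment matches → elsewhere allophone [f].
Occurrence 3 (position 8): between two vowels → [ɸ].
Occurrence 4 (position 13): no conditioning environment matches → elsewhere allophone [f].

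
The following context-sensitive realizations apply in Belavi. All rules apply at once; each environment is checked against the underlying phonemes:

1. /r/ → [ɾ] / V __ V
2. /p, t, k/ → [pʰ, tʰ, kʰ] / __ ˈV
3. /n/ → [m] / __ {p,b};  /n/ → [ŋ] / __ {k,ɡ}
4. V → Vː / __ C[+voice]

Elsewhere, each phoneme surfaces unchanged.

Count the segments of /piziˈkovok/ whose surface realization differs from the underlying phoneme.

3

Segments that undergo a rule: /i/ → [iː] (rule 4); /k/ → [kʰ] (rule 2); /o/ → [oː] (rule 4).
All other segments surface unchanged.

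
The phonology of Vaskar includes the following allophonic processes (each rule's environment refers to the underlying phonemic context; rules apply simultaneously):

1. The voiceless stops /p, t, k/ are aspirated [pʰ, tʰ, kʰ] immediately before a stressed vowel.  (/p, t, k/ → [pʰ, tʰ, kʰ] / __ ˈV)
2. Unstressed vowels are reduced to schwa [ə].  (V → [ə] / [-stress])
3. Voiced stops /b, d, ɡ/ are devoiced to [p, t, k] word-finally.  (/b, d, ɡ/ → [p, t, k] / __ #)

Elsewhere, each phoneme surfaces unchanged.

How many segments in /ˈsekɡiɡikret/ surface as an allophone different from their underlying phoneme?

Segments that undergo a rule: /i/ → [ə] (rule 2); /i/ → [ə] (rule 2); /e/ → [ə] (rule 2).
All other segments surface unchanged.

3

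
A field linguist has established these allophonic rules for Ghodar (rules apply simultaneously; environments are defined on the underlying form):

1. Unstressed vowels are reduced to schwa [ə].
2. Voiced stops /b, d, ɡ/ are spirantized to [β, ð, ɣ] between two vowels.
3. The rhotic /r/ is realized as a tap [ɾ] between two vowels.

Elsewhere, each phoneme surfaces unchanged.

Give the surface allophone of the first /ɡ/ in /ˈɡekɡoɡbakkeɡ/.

/ɡ/ (word-initial): rule 2 targets it, but not between two vowels → unchanged [ɡ].

[ɡ]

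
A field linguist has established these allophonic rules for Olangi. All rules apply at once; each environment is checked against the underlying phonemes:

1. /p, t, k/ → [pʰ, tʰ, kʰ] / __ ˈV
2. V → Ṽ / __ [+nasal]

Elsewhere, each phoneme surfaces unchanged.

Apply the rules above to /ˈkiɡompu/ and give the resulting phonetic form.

[ˈkʰiɡõmpu]

/k/ (word-initial): immediately before a stressed vowel, so rule 1 applies → [kʰ].
/i/ — between /k/ and /ɡ/; rule 2 does not apply here → [i].
/ɡ/ — not in any rule's target class → [ɡ].
/o/ — between /ɡ/ and /m/, before a nasal consonant — surfaces as [õ] (rule 2).
/m/ (between /o/ and /p/): no rule targets it → [m].
/p/ (between /m/ and /u/) fails the environment for rule 1, so it stays [p].
/u/ (word-final): rule 2 targets it, but not before a nasal consonant → unchanged [u].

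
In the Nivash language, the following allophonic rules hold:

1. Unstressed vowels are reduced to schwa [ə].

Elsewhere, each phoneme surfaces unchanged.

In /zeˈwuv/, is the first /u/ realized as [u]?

/u/ (between /w/ and /v/) is in the target of rule 1 but the environment (in an unstressed syllable) is not met → [u].
The actual realization is [u], which matches [u].

Yes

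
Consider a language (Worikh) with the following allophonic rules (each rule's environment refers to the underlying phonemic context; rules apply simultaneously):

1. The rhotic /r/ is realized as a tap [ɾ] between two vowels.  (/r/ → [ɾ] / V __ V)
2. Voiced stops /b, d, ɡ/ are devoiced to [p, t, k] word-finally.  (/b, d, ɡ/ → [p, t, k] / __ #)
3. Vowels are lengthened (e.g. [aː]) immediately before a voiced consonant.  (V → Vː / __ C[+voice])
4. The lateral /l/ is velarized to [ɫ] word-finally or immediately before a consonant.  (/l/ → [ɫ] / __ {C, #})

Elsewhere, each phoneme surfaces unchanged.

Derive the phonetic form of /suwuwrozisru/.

/s/ stays [s].
/u/ (between /s/ and /w/): before a voiced consonant, so rule 3 applies → [uː].
/w/ (between /u/ and /u/): no rule targets it → [w].
/u/ meets the environment for rule 3 (before a voiced consonant) → [uː].
/w/ (between /u/ and /r/) is unaffected → [w].
/r/ (between /w/ and /o/): rule 1 targets it, but not between two vowels → unchanged [r].
/o/ (between /r/ and /z/): before a voiced consonant, so rule 3 applies → [oː].
/z/ stays [z].
/i/ (between /z/ and /s/): rule 3 targets it, but not before a voiced consonant → unchanged [i].
/s/ stays [s].
/r/ (between /s/ and /u/): rule 1 targets it, but not between two vowels → unchanged [r].
/u/ (word-final) is in the target of rule 3 but the environment (before a voiced consonant) is not met → [u].

[suːwuːwroːzisru]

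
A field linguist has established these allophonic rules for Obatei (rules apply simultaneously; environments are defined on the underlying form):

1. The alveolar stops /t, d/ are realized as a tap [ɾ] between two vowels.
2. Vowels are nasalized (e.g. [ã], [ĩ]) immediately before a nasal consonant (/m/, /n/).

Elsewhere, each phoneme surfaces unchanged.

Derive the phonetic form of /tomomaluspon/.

[tõmõmaluspõn]

/t/ — word-initial; rule 1 does not apply here → [t].
/o/ (between /t/ and /m/): before a nasal consonant, so rule 2 applies → [õ].
/m/ (between /o/ and /o/) is unaffected → [m].
/o/ — between /m/ and /m/, before a nasal consonant — surfaces as [õ] (rule 2).
/m/ (between /o/ and /a/): no rule targets it → [m].
/a/ — between /m/ and /l/; rule 2 does not apply here → [a].
/l/ — not in any rule's target class → [l].
/u/ (between /l/ and /s/) is in the target of rule 2 but the environment (before a nasal consonant) is not met → [u].
/s/ — not in any rule's target class → [s].
/p/ (between /s/ and /o/) is unaffected → [p].
/o/ (between /p/ and /n/): before a nasal consonant, so rule 2 applies → [õ].
/n/ stays [n].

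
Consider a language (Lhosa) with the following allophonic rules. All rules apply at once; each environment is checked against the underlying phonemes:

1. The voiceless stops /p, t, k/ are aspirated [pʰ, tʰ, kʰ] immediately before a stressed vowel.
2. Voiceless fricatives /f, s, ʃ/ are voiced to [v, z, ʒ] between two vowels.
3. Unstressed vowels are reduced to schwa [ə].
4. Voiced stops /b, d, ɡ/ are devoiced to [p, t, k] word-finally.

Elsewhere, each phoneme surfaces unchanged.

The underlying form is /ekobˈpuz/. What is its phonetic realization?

[əkəbˈpʰuz]

/e/ (word-initial): in an unstressed syllable, so rule 3 applies → [ə].
/k/ (between /e/ and /o/) fails the environment for rule 1, so it stays [k].
Rule 3 applies to /o/ (between /k/ and /b/: in an unstressed syllable) → [ə].
/b/ (between /o/ and /p/) is in the target of rule 4 but the environment (word-finally) is not met → [b].
Rule 1 applies to /p/ (between /b/ and /u/: immediately before a stressed vowel) → [pʰ].
/u/ (between /p/ and /z/) is in the target of rule 3 but the environment (in an unstressed syllable) is not met → [u].
/z/ (word-final): no rule targets it → [z].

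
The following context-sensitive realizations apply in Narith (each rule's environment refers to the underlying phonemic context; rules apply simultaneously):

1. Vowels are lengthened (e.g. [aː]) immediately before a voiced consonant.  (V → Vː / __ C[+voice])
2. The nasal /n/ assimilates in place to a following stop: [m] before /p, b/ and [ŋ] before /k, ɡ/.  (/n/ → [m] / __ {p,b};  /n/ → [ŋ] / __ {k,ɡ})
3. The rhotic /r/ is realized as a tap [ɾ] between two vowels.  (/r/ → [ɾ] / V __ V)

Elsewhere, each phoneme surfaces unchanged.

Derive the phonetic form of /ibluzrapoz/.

Rule 1 applies to /i/ (word-initial: before a voiced consonant) → [iː].
/b/ (between /i/ and /l/) is unaffected → [b].
/l/ (between /b/ and /u/) is unaffected → [l].
Rule 1 applies to /u/ (between /l/ and /z/: before a voiced consonant) → [uː].
/z/ — not in any rule's target class → [z].
/r/ (between /z/ and /a/) fails the environment for rule 3, so it stays [r].
/a/ (between /r/ and /p/) fails the environment for rule 1, so it stays [a].
/p/ stays [p].
Rule 1 applies to /o/ (between /p/ and /z/: before a voiced consonant) → [oː].
/z/ stays [z].

[iːbluːzrapoːz]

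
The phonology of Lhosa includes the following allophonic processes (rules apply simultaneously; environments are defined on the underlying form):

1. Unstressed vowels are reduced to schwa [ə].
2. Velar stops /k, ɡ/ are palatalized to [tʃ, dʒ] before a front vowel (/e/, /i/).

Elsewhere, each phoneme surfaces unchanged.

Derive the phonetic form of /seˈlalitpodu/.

[səˈlalətpədə]

/e/ meets the environment for rule 1 (in an unstressed syllable) → [ə].
/a/ (between /l/ and /l/) is in the target of rule 1 but the environment (in an unstressed syllable) is not met → [a].
/i/ — between /l/ and /t/, in an unstressed syllable — surfaces as [ə] (rule 1).
/o/ (between /p/ and /d/) occurs in an unstressed syllable → [ə] by rule 1.
/u/ meets the environment for rule 1 (in an unstressed syllable) → [ə].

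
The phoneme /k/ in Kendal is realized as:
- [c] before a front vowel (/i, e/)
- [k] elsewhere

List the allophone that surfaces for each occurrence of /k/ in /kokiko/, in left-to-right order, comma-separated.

Occurrence 1 (position 1): no conditioning environment matches → elsewhere allophone [k].
Occurrence 2 (position 3): before a front vowel → [c].
Occurrence 3 (position 5): no conditioning environment matches → elsewhere allophone [k].

[k], [c], [k]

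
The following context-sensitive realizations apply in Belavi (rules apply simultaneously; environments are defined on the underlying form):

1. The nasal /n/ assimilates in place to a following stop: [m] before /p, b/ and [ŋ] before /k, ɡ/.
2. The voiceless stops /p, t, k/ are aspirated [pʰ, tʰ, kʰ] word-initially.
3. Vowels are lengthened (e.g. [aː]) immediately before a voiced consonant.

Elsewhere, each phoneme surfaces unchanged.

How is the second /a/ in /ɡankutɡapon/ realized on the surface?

/a/ (between /ɡ/ and /p/) fails the environment for rule 3, so it stays [a].

[a]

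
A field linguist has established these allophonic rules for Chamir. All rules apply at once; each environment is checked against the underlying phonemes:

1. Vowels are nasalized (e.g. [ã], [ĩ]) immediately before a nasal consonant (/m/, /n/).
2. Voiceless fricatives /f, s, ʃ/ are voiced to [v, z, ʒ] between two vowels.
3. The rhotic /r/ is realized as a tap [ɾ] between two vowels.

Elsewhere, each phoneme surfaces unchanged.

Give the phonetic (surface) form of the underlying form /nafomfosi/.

/n/ — not in any rule's target class → [n].
/a/ (between /n/ and /f/) fails the environment for rule 1, so it stays [a].
/f/ (between /a/ and /o/) occurs between two vowels → [v] by rule 2.
Rule 1 applies to /o/ (between /f/ and /m/: before a nasal consonant) → [õ].
/m/ (between /o/ and /f/) is unaffected → [m].
/f/ (between /m/ and /o/) is in the target of rule 2 but the environment (between two vowels) is not met → [f].
/o/ (between /f/ and /s/) fails the environment for rule 1, so it stays [o].
/s/ (between /o/ and /i/) occurs between two vowels → [z] by rule 2.
/i/ (word-final) fails the environment for rule 1, so it stays [i].

[navõmfozi]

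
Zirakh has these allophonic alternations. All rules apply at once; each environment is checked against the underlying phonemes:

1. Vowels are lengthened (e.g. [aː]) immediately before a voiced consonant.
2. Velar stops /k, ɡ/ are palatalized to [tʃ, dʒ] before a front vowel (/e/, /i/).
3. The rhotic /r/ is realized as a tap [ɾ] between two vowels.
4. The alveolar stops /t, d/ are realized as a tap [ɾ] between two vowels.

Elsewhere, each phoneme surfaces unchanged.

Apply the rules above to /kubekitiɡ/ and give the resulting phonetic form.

[kuːbetʃiɾiːɡ]

/k/ (word-initial) is in the target of rule 2 but the environment (before a front vowel) is not met → [k].
/u/ (between /k/ and /b/) occurs before a voiced consonant → [uː] by rule 1.
/b/ stays [b].
/e/ — between /b/ and /k/; rule 1 does not apply here → [e].
/k/ (between /e/ and /i/) occurs before a front vowel → [tʃ] by rule 2.
/i/ (between /k/ and /t/): rule 1 targets it, but not before a voiced consonant → unchanged [i].
/t/ (between /i/ and /i/) occurs between two vowels → [ɾ] by rule 4.
/i/ — between /t/ and /ɡ/, before a voiced consonant — surfaces as [iː] (rule 1).
/ɡ/ (word-final) is in the target of rule 2 but the environment (before a front vowel) is not met → [ɡ].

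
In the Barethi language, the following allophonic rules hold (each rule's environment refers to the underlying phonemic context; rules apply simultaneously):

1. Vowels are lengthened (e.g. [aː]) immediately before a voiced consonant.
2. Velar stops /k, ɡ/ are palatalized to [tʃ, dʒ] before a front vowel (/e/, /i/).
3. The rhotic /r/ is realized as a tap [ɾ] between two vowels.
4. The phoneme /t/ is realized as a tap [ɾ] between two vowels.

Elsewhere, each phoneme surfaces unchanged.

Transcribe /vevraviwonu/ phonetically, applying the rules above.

[veːvraːviːwoːnu]

/v/ (word-initial) is unaffected → [v].
/e/ — between /v/ and /v/, before a voiced consonant — surfaces as [eː] (rule 1).
/v/ (between /e/ and /r/) is unaffected → [v].
/r/ (between /v/ and /a/): rule 3 targets it, but not between two vowels → unchanged [r].
/a/ meets the environment for rule 1 (before a voiced consonant) → [aː].
/v/ — not in any rule's target class → [v].
/i/ (between /v/ and /w/) occurs before a voiced consonant → [iː] by rule 1.
/w/ stays [w].
/o/ meets the environment for rule 1 (before a voiced consonant) → [oː].
/n/ stays [n].
/u/ — word-final; rule 1 does not apply here → [u].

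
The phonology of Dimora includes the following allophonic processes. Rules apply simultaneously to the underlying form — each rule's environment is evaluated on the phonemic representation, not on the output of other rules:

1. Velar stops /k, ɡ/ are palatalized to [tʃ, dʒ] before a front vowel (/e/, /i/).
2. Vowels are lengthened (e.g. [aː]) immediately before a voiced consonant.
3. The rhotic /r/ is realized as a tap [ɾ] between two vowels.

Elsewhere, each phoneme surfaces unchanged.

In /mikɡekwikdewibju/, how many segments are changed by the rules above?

3

Segments that undergo a rule: /ɡ/ → [dʒ] (rule 1); /e/ → [eː] (rule 2); /i/ → [iː] (rule 2).
All other segments surface unchanged.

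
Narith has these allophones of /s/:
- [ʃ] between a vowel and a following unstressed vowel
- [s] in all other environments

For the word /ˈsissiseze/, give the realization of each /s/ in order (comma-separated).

[s], [s], [s], [ʃ]

Occurrence 1 (position 1): no conditioning environment matches → elsewhere allophone [s].
Occurrence 2 (position 3): no conditioning environment matches → elsewhere allophone [s].
Occurrence 3 (position 4): no conditioning environment matches → elsewhere allophone [s].
Occurrence 4 (position 6): between a vowel and a following unstressed vowel → [ʃ].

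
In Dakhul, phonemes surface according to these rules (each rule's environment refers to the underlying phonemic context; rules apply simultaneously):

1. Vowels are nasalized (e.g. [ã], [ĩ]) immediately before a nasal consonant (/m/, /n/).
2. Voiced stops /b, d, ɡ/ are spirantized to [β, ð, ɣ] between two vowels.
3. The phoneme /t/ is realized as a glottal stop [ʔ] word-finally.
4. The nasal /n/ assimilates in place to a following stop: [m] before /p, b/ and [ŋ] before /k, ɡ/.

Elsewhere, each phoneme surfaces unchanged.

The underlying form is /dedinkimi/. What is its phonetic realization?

/d/ (word-initial) fails the environment for rule 2, so it stays [d].
/e/ — between /d/ and /d/; rule 1 does not apply here → [e].
/d/ meets the environment for rule 2 (between two vowels) → [ð].
/i/ (between /d/ and /n/) occurs before a nasal consonant → [ĩ] by rule 1.
/n/ (between /i/ and /k/) occurs before a labial or velar stop → [ŋ] by rule 4.
/i/ — between /k/ and /m/, before a nasal consonant — surfaces as [ĩ] (rule 1).
/i/ (word-final) is in the target of rule 1 but the environment (before a nasal consonant) is not met → [i].

[deðĩŋkĩmi]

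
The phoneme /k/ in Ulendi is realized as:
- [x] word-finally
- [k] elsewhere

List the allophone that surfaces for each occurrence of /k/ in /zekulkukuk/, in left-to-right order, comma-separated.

[k], [k], [k], [x]

Occurrence 1 (position 3): no conditioning environment matches → elsewhere allophone [k].
Occurrence 2 (position 6): no conditioning environment matches → elsewhere allophone [k].
Occurrence 3 (position 8): no conditioning environment matches → elsewhere allophone [k].
Occurrence 4 (position 10): word-finally → [x].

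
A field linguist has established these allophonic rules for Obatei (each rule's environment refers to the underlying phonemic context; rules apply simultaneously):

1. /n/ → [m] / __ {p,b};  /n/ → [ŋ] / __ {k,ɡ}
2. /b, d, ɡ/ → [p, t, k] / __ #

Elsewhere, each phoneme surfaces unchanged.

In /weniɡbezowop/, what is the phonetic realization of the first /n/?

/n/ (between /e/ and /i/) is in the target of rule 1 but the environment (before a labial or velar stop) is not met → [n].

[n]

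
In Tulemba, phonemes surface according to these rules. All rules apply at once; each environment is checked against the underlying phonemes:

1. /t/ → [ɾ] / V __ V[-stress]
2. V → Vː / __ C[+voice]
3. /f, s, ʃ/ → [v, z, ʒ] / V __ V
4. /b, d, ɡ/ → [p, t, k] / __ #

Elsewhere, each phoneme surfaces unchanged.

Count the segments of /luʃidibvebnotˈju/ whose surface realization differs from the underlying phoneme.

Segments that undergo a rule: /ʃ/ → [ʒ] (rule 3); /i/ → [iː] (rule 2); /i/ → [iː] (rule 2); /e/ → [eː] (rule 2).
All other segments surface unchanged.

4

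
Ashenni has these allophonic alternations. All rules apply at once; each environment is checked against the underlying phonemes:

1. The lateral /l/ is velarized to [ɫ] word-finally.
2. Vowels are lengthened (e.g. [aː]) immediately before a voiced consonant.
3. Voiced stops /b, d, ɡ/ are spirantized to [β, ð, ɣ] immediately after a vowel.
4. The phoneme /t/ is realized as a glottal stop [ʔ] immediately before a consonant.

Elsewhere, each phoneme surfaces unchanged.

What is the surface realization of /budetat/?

[buːðetat]

/b/ (word-initial) is in the target of rule 3 but the environment (immediately after a vowel) is not met → [b].
Rule 2 applies to /u/ (between /b/ and /d/: before a voiced consonant) → [uː].
/d/ (between /u/ and /e/): immediately after a vowel, so rule 3 applies → [ð].
/e/ (between /d/ and /t/) fails the environment for rule 2, so it stays [e].
/t/ (between /e/ and /a/) is in the target of rule 4 but the environment (immediately before a consonant) is not met → [t].
/a/ (between /t/ and /t/): rule 2 targets it, but not before a voiced consonant → unchanged [a].
/t/ (word-final) is in the target of rule 4 but the environment (immediately before a consonant) is not met → [t].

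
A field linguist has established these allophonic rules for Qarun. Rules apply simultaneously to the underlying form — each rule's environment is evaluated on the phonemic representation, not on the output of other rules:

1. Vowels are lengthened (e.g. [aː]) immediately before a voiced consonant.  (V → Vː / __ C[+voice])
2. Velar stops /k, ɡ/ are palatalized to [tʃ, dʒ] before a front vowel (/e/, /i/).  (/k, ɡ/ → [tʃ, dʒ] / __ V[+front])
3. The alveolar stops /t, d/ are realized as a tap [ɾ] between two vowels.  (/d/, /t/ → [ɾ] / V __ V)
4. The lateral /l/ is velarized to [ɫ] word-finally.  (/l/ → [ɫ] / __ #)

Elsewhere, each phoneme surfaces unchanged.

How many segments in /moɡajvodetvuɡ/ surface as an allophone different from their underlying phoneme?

5

Segments that undergo a rule: /o/ → [oː] (rule 1); /a/ → [aː] (rule 1); /o/ → [oː] (rule 1); /d/ → [ɾ] (rule 3); /u/ → [uː] (rule 1).
All other segments surface unchanged.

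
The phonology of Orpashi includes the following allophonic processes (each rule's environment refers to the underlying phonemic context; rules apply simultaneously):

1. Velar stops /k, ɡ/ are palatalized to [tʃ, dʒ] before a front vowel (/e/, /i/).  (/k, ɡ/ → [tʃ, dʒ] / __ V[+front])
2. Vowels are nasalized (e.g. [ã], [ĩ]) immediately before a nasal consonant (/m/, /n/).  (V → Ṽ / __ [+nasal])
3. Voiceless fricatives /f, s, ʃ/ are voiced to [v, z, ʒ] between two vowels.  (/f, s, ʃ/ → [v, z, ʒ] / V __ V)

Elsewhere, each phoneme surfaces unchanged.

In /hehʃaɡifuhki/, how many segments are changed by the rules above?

Segments that undergo a rule: /ɡ/ → [dʒ] (rule 1); /f/ → [v] (rule 3); /k/ → [tʃ] (rule 1).
All other segments surface unchanged.

3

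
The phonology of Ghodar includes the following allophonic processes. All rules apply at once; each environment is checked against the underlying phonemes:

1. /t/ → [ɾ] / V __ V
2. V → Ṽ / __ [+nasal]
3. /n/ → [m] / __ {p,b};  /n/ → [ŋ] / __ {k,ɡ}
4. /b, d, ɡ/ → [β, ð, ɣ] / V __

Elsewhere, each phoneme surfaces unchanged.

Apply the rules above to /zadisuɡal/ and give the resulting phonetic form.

[zaðisuɣal]

/z/ stays [z].
/a/ (between /z/ and /d/) is in the target of rule 2 but the environment (before a nasal consonant) is not met → [a].
/d/ (between /a/ and /i/) occurs immediately after a vowel → [ð] by rule 4.
/i/ — between /d/ and /s/; rule 2 does not apply here → [i].
/s/ (between /i/ and /u/): no rule targets it → [s].
/u/ (between /s/ and /ɡ/) fails the environment for rule 2, so it stays [u].
/ɡ/ meets the environment for rule 4 (immediately after a vowel) → [ɣ].
/a/ (between /ɡ/ and /l/) fails the environment for rule 2, so it stays [a].
/l/ (word-final): no rule targets it → [l].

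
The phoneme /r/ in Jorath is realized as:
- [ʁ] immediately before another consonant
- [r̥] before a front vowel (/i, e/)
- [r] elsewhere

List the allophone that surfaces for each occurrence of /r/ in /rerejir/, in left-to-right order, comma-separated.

Occurrence 1 (position 1): before a front vowel (/i, e/) → [r̥].
Occurrence 2 (position 3): before a front vowel (/i, e/) → [r̥].
Occurrence 3 (position 7): no conditioning environment matches → elsewhere allophone [r].

[r̥], [r̥], [r]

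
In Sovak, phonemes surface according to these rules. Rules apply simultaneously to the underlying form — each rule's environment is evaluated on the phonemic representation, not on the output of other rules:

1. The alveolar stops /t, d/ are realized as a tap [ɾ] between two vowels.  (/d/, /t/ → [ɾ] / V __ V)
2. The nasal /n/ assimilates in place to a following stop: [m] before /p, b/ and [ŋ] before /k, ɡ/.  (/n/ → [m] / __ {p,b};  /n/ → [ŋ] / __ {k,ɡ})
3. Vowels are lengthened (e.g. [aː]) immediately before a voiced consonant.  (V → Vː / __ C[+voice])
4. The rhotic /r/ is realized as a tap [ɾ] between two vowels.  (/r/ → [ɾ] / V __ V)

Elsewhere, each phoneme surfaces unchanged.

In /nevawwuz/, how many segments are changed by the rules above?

3

Segments that undergo a rule: /e/ → [eː] (rule 3); /a/ → [aː] (rule 3); /u/ → [uː] (rule 3).
All other segments surface unchanged.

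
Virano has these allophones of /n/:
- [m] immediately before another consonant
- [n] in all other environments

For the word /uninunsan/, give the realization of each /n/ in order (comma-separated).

Occurrence 1 (position 2): no conditioning environment matches → elsewhere allophone [n].
Occurrence 2 (position 4): no conditioning environment matches → elsewhere allophone [n].
Occurrence 3 (position 6): immediately before another consonant → [m].
Occurrence 4 (position 9): no conditioning environment matches → elsewhere allophone [n].

[n], [n], [m], [n]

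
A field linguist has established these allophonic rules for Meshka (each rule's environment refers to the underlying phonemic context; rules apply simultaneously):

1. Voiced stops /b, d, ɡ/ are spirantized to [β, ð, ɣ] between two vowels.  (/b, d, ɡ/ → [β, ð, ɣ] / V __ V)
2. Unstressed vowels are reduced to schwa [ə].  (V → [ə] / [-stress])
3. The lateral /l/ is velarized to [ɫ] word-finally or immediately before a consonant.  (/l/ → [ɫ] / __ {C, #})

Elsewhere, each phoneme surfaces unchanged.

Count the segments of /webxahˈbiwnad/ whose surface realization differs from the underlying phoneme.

3

Segments that undergo a rule: /e/ → [ə] (rule 2); /a/ → [ə] (rule 2); /a/ → [ə] (rule 2).
All other segments surface unchanged.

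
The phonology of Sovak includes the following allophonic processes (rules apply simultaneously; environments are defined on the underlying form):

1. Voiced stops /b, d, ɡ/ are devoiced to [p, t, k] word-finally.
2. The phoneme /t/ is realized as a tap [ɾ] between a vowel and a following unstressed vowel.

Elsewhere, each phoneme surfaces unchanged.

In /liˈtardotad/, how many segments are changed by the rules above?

2

Segments that undergo a rule: /t/ → [ɾ] (rule 2); /d/ → [t] (rule 1).
All other segments surface unchanged.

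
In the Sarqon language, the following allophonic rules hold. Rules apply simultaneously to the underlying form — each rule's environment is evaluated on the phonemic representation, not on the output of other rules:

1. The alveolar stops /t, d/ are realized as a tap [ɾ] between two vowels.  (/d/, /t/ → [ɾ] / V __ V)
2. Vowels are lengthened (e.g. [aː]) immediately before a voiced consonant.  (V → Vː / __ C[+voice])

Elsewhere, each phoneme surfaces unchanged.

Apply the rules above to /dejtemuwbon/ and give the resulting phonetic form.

[deːjteːmuːwboːn]

/d/ (word-initial): rule 1 targets it, but not between two vowels → unchanged [d].
/e/ — between /d/ and /j/, before a voiced consonant — surfaces as [eː] (rule 2).
/t/ (between /j/ and /e/): rule 1 targets it, but not between two vowels → unchanged [t].
/e/ — between /t/ and /m/, before a voiced consonant — surfaces as [eː] (rule 2).
/u/ (between /m/ and /w/) occurs before a voiced consonant → [uː] by rule 2.
/o/ (between /b/ and /n/): before a voiced consonant, so rule 2 applies → [oː].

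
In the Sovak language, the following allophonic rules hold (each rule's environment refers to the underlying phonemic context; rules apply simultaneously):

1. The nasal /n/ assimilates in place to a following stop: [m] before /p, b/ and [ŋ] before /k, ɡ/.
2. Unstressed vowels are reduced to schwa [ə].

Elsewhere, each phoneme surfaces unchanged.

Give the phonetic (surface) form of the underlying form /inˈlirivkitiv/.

/i/ meets the environment for rule 2 (in an unstressed syllable) → [ə].
/n/ — between /i/ and /l/; rule 1 does not apply here → [n].
/l/ (between /n/ and /i/) is unaffected → [l].
/i/ (between /l/ and /r/): rule 2 targets it, but not in an unstressed syllable → unchanged [i].
/r/ — not in any rule's target class → [r].
Rule 2 applies to /i/ (between /r/ and /v/: in an unstressed syllable) → [ə].
/v/ — not in any rule's target class → [v].
/k/ (between /v/ and /i/): no rule targets it → [k].
/i/ (between /k/ and /t/) occurs in an unstressed syllable → [ə] by rule 2.
/t/ (between /i/ and /i/): no rule targets it → [t].
/i/ (between /t/ and /v/) occurs in an unstressed syllable → [ə] by rule 2.
/v/ (word-final): no rule targets it → [v].

[ənˈlirəvkətəv]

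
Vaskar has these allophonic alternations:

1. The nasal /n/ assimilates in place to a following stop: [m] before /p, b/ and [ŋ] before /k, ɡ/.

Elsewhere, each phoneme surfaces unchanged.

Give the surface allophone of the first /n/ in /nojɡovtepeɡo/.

/n/ — word-initial; rule 1 does not apply here → [n].

[n]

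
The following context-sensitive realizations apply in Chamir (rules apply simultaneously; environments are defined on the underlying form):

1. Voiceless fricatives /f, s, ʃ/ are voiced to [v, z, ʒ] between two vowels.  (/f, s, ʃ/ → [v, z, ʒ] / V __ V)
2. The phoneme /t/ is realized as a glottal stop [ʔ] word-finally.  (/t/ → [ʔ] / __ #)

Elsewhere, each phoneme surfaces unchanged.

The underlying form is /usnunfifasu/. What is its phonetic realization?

[usnunfivazu]

/u/ (word-initial): no rule targets it → [u].
/s/ (between /u/ and /n/) fails the environment for rule 1, so it stays [s].
/n/ — not in any rule's target class → [n].
/u/ (between /n/ and /n/): no rule targets it → [u].
/n/ stays [n].
/f/ (between /n/ and /i/): rule 1 targets it, but not between two vowels → unchanged [f].
/i/ — not in any rule's target class → [i].
Rule 1 applies to /f/ (between /i/ and /a/: between two vowels) → [v].
/a/ stays [a].
/s/ — between /a/ and /u/, between two vowels — surfaces as [z] (rule 1).
/u/ stays [u].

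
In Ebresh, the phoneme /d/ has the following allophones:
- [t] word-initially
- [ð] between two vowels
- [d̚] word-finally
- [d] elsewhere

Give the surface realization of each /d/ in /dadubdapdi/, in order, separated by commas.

[t], [ð], [d], [d]

Occurrence 1 (position 1): word-initially → [t].
Occurrence 2 (position 3): between two vowels → [ð].
Occurrence 3 (position 6): no conditioning environment matches → elsewhere allophone [d].
Occurrence 4 (position 9): no conditioning environment matches → elsewhere allophone [d].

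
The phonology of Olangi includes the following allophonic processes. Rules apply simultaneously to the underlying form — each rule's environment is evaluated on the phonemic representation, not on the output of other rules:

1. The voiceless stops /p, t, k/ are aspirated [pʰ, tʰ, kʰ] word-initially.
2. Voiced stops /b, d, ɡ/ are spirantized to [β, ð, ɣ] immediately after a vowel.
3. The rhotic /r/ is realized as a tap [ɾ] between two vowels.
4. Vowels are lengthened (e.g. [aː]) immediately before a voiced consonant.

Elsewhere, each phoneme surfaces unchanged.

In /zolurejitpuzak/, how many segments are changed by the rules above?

5

Segments that undergo a rule: /o/ → [oː] (rule 4); /u/ → [uː] (rule 4); /r/ → [ɾ] (rule 3); /e/ → [eː] (rule 4); /u/ → [uː] (rule 4).
All other segments surface unchanged.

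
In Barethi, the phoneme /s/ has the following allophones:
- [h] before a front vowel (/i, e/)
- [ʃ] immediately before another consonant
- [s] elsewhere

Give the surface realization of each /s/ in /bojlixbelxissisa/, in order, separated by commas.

Occurrence 1 (position 12): immediately before another consonant → [ʃ].
Occurrence 2 (position 13): before a front vowel (/i, e/) → [h].
Occurrence 3 (position 15): no conditioning environment matches → elsewhere allophone [s].

[ʃ], [h], [s]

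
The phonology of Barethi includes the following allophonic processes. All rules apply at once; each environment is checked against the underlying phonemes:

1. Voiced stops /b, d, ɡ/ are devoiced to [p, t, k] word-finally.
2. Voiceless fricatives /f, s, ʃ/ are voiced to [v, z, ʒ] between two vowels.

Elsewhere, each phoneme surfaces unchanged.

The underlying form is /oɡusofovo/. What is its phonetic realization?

/ɡ/ (between /o/ and /u/) fails the environment for rule 1, so it stays [ɡ].
/s/ meets the environment for rule 2 (between two vowels) → [z].
/f/ meets the environment for rule 2 (between two vowels) → [v].

[oɡuzovovo]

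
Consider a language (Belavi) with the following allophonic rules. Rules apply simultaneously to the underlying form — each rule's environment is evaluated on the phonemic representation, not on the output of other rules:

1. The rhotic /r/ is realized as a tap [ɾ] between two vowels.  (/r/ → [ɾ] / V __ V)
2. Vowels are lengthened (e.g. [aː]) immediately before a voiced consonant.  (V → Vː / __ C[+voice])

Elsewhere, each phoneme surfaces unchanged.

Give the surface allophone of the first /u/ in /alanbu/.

/u/ (word-final) is in the target of rule 2 but the environment (before a voiced consonant) is not met → [u].

[u]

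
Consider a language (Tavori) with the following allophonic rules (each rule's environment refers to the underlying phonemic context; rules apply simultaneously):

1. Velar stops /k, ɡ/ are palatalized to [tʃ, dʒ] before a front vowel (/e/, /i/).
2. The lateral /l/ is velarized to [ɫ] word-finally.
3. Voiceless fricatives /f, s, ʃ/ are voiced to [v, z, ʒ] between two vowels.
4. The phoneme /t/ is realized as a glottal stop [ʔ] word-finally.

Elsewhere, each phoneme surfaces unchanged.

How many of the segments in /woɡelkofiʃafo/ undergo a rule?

Segments that undergo a rule: /ɡ/ → [dʒ] (rule 1); /f/ → [v] (rule 3); /ʃ/ → [ʒ] (rule 3); /f/ → [v] (rule 3).
All other segments surface unchanged.

4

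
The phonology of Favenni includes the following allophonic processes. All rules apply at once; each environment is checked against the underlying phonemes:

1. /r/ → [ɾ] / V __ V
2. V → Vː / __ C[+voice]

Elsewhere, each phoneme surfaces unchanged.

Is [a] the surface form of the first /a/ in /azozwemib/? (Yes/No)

/a/ — word-initial, before a voiced consonant — surfaces as [aː] (rule 2).
The actual realization is [aː], not [a].

No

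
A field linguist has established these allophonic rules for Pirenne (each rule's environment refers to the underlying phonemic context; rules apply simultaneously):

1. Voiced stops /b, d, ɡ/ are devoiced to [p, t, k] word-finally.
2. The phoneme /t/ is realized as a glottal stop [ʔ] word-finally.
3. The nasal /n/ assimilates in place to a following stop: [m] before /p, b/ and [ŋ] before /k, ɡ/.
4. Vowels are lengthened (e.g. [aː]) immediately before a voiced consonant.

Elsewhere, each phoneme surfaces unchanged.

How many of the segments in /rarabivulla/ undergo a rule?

4

Segments that undergo a rule: /a/ → [aː] (rule 4); /a/ → [aː] (rule 4); /i/ → [iː] (rule 4); /u/ → [uː] (rule 4).
All other segments surface unchanged.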